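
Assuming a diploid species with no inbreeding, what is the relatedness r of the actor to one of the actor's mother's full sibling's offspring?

0.125

Each parent–offspring link contributes a factor of 1/2, and independent paths through distinct common ancestors add.
First cousins share one grandparent pair — two paths of length 4: r = 2·(1/2)^4 = 1/8.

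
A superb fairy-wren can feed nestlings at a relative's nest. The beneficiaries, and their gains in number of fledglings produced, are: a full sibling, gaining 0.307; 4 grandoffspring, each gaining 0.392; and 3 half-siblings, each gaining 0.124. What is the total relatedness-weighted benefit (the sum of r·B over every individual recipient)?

0.6385

r to a full sibling = 0.5 (full sibs share both parents — two paths of length 2: r = 2·(1/2)^2 = 1/2).
r to a grandoffspring = 1/4 (two parent–offspring links: r = (1/2)^2 = 1/4).
r to a half-sibling = 0.25 (half-sibs share one parent — one path of length 2: r = (1/2)^2 = 1/4).
Summing one r·B term per recipient: 1·0.5·0.307 + 4·0.25·0.392 + 3·0.25·0.124 = 0.6385.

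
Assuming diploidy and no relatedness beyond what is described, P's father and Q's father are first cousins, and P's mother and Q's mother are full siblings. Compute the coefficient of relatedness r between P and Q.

Wright's path rule: contributions from independent ancestry routes add.
P and Q are related in two ways: second cousins through their fathers (r = 1/32) and first cousins through their mothers (r = 1/8).
r = 1/32 + 1/8 = 5/32 = 0.15625.

0.15625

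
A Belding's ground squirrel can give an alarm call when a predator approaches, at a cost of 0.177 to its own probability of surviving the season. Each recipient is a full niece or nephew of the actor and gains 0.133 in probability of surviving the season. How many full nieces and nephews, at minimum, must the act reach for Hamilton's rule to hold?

6

r to a full niece or nephew = 0.25 (full aunt/uncle↔niece/nephew: two paths of length 3 through the shared grandparent pair: r = 2·(1/2)^3 = 1/4).
Hamilton's rule: n·r·B > C  ⇒  n > C/(r·B) = 0.177/(0.25·0.133) = 5.323.
The smallest integer exceeding 5.323 is 6.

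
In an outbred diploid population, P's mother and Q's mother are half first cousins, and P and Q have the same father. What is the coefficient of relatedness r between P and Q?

0.265625

Wright's path rule: contributions from independent ancestry routes add.
P and Q are related in two ways: half second cousins through their mothers (r = 1/64) and half-sibs through their shared father (r = 1/4).
r = 1/64 + 1/4 = 17/64 = 0.265625.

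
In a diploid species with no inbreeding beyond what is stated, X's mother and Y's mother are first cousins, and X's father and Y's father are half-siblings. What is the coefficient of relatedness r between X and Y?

0.09375

Relatedness sums over independent paths through distinct common ancestors.
X and Y are related in two ways: second cousins through their mothers (r = 1/32) and half first cousins through their fathers (r = 1/16).
r = 1/32 + 1/16 = 3/32 = 0.09375.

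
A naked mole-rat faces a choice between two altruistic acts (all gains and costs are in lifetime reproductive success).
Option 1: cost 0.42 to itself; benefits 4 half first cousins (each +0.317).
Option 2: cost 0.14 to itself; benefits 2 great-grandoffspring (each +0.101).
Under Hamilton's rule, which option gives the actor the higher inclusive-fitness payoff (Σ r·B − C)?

Option 2

Option 1: r to a half first cousin = 0.0625.
Option 1: Σ r·B − C = (4·0.0625·0.317) − 0.42 = -0.34075.
Option 2: r to a great-grandoffspring = 0.125.
Option 2: Σ r·B − C = (2·0.125·0.101) − 0.14 = -0.11475.
Option 2 has the higher net inclusive-fitness payoff.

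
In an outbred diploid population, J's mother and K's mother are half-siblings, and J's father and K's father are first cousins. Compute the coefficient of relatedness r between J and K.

Relatedness sums over independent paths through distinct common ancestors.
J and K are related in two ways: half first cousins through their mothers (r = 1/16) and second cousins through their fathers (r = 1/32).
r = 1/16 + 1/32 = 0.09375.

0.09375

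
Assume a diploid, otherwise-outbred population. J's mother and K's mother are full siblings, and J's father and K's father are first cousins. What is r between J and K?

0.15625

Independent pedigree routes through distinct common ancestors add.
J and K are related in two ways: first cousins through their mothers (r = 1/8) and second cousins through their fathers (r = 1/32).
r = 1/8 + 1/32 = 0.15625.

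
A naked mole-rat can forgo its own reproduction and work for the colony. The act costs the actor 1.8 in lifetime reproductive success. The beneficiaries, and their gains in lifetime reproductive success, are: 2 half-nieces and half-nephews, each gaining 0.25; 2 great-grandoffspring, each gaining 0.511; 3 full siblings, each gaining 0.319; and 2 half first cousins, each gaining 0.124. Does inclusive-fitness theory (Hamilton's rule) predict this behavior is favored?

Hamilton's rule: the trait is favored when the sum of r·B over every recipient exceeds the actor's cost C.
r to a half-niece or half-nephew = 0.125 (half-aunt/uncle↔niece/nephew: one path of length 3: r = (1/2)^3 = 1/8).
r to a great-grandoffspring = 1/8 (three parent–offspring links: r = (1/2)^3 = 1/8).
r to a full sibling = 1/2 (full sibs share both parents — two paths of length 2: r = 2·(1/2)^2 = 1/2).
r to a half first cousin = 0.0625 (half first cousins share one grandparent — one path of length 4: r = (1/2)^4 = 1/16).
Summing one r·B term per recipient: 2·0.125·0.25 + 2·0.125·0.511 + 3·0.5·0.319 + 2·0.0625·0.124 = 0.68425.
0.68425 < 1.8: the indirect benefit is less than the cost.

No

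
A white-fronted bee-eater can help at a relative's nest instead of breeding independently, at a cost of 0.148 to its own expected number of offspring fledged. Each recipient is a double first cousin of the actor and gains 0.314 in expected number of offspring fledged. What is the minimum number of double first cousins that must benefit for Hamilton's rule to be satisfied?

r to a double first cousin = 0.25 (double first cousins share both grandparent pairs — four paths of length 4: r = 4·(1/2)^4 = 1/4).
Hamilton's rule: n·r·B > C  ⇒  n > C/(r·B) = 0.148/(0.25·0.314) = 1.885.
The smallest integer exceeding 1.885 is 2.

2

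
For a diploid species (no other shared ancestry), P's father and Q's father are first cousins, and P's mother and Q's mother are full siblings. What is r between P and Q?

0.15625

Independent pedigree routes through distinct common ancestors add.
P and Q are related in two ways: second cousins through their fathers (r = 1/32) and first cousins through their mothers (r = 1/8).
r = 1/32 + 1/8 = 0.15625.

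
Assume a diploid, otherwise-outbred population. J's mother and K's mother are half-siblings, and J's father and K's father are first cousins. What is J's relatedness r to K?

0.09375

Wright's path rule: contributions from independent ancestry routes add.
J and K are related in two ways: half first cousins through their mothers (r = 1/16) and second cousins through their fathers (r = 1/32).
r = 1/16 + 1/32 = 3/32 = 0.09375.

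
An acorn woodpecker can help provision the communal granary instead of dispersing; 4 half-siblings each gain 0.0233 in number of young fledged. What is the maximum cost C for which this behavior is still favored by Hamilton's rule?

r to a half-sibling = 0.25 (half-sibs share one parent — one path of length 2: r = (1/2)^2 = 1/4).
Hamilton's rule: n·r·B > C, so the trait is favored while C < n·r·B = 4·0.25·0.0233 = 0.0233.

0.0233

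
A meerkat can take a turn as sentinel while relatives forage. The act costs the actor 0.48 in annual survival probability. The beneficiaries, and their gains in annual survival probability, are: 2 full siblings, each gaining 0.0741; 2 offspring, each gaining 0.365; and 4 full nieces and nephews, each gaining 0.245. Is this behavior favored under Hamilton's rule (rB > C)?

Hamilton's rule: the trait is favored when the sum of r·B over every recipient exceeds the actor's cost C.
r to a full sibling = 0.5 (full sibs share both parents — two paths of length 2: r = 2·(1/2)^2 = 1/2).
r to an offspring = 0.5 (one parent–offspring link: r = (1/2)^1 = 1/2).
r to a full niece or nephew = 1/4 (full aunt/uncle↔niece/nephew: two paths of length 3 through the shared grandparent pair: r = 2·(1/2)^3 = 1/4).
Summing one r·B term per recipient: 2·0.5·0.0741 + 2·0.5·0.365 + 4·0.25·0.245 = 0.6841.
0.6841 > 0.48: the indirect benefit exceeds the cost.

Yes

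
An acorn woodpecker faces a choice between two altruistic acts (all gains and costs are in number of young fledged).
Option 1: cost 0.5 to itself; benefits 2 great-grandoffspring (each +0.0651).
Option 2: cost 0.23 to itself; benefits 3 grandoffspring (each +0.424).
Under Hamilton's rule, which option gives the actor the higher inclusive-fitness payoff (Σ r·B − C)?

Option 2

Option 1: r to a great-grandoffspring = 0.125.
Option 1: Σ r·B − C = (2·0.125·0.0651) − 0.5 = -0.483725.
Option 2: r to a grandoffspring = 0.25.
Option 2: Σ r·B − C = (3·0.25·0.424) − 0.23 = 0.088.
Option 2 has the higher net inclusive-fitness payoff.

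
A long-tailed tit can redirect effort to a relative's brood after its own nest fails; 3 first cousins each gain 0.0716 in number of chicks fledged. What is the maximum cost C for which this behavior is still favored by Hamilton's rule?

0.02685

r to a first cousin = 0.125 (first cousins share one grandparent pair — two paths of length 4: r = 2·(1/2)^4 = 1/8).
Hamilton's rule: n·r·B > C, so the trait is favored while C < n·r·B = 3·0.125·0.0716 = 0.02685.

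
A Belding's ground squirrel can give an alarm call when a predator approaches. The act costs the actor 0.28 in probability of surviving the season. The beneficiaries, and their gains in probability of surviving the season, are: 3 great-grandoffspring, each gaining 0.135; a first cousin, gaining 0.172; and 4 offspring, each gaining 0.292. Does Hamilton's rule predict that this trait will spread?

Yes

Hamilton's rule: the trait is favored when the sum of r·B over every recipient exceeds the actor's cost C.
r to a great-grandoffspring = 0.125 (three parent–offspring links: r = (1/2)^3 = 1/8).
r to a first cousin = 1/8 (first cousins share one grandparent pair — two paths of length 4: r = 2·(1/2)^4 = 1/8).
r to an offspring = 0.5 (one parent–offspring link: r = (1/2)^1 = 1/2).
Summing one r·B term per recipient: 3·0.125·0.135 + 1·0.125·0.172 + 4·0.5·0.292 = 0.656125.
0.656125 > 0.28: the indirect benefit exceeds the cost.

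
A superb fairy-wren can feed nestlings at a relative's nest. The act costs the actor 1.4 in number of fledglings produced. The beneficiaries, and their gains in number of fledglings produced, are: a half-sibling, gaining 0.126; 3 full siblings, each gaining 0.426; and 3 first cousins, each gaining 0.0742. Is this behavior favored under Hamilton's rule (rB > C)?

Hamilton's rule: the trait is favored when the sum of r·B over every recipient exceeds the actor's cost C.
r to a half-sibling = 0.25 (half-sibs share one parent — one path of length 2: r = (1/2)^2 = 1/4).
r to a full sibling = 1/2 (full sibs share both parents — two paths of length 2: r = 2·(1/2)^2 = 1/2).
r to a first cousin = 0.125 (first cousins share one grandparent pair — two paths of length 4: r = 2·(1/2)^4 = 1/8).
Summing one r·B term per recipient: 1·0.25·0.126 + 3·0.5·0.426 + 3·0.125·0.0742 = 0.698325.
0.698325 < 1.4: the indirect benefit is less than the cost.

No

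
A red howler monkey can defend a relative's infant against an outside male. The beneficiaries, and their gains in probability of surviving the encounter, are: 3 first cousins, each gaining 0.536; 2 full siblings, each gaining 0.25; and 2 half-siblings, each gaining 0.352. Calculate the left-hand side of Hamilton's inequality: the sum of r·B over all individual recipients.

r to a first cousin = 1/8 (first cousins share one grandparent pair — two paths of length 4: r = 2·(1/2)^4 = 1/8).
r to a full sibling = 0.5 (full sibs share both parents — two paths of length 2: r = 2·(1/2)^2 = 1/2).
r to a half-sibling = 1/4 (half-sibs share one parent — one path of length 2: r = (1/2)^2 = 1/4).
Summing one r·B term per recipient: 3·0.125·0.536 + 2·0.5·0.25 + 2·0.25·0.352 = 0.627.

0.627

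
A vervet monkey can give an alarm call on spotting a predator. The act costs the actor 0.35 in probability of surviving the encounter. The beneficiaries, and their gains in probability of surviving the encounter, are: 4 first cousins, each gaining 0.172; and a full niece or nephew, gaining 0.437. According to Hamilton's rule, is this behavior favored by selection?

No

Hamilton's rule: the trait is favored when the sum of r·B over every recipient exceeds the actor's cost C.
r to a first cousin = 1/8 (first cousins share one grandparent pair — two paths of length 4: r = 2·(1/2)^4 = 1/8).
r to a full niece or nephew = 0.25 (full aunt/uncle↔niece/nephew: two paths of length 3 through the shared grandparent pair: r = 2·(1/2)^3 = 1/4).
Summing one r·B term per recipient: 4·0.125·0.172 + 1·0.25·0.437 = 0.19525.
0.19525 < 0.35: the indirect benefit is less than the cost.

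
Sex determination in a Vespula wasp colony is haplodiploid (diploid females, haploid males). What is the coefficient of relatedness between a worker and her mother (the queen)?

One meiotic link between diploid queen and diploid daughter: r = 1/2.

0.5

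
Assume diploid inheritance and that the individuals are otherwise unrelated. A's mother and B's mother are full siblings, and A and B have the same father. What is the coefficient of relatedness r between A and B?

0.375

Independent pedigree routes through distinct common ancestors add.
A and B are related in two ways: first cousins through their mothers (r = 1/8) and half-sibs through their shared father (r = 1/4).
r = 1/8 + 1/4 = 3/8 = 0.375.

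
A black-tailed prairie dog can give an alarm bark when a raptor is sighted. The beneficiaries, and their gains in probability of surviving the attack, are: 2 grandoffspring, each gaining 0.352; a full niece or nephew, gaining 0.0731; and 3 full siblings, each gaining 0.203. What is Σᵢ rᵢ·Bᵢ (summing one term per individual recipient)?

0.498775

r to a grandoffspring = 1/4 (two parent–offspring links: r = (1/2)^2 = 1/4).
r to a full niece or nephew = 1/4 (full aunt/uncle↔niece/nephew: two paths of length 3 through the shared grandparent pair: r = 2·(1/2)^3 = 1/4).
r to a full sibling = 1/2 (full sibs share both parents — two paths of length 2: r = 2·(1/2)^2 = 1/2).
Summing one r·B term per recipient: 2·0.25·0.352 + 1·0.25·0.0731 + 3·0.5·0.203 = 0.498775.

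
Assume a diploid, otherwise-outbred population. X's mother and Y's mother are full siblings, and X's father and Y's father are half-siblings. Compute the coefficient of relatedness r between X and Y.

With two independent routes of shared ancestry, r is the sum of the two contributions.
X and Y are related in two ways: first cousins through their mothers (r = 1/8) and half first cousins through their fathers (r = 1/16).
r = 1/8 + 1/16 = 3/16 = 0.1875.

0.1875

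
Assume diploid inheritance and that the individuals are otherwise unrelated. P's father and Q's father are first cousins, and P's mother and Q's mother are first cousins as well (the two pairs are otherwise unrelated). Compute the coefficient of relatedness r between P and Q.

0.0625

With two independent routes of shared ancestry, r is the sum of the two contributions.
P and Q are related in two ways: second cousins through their fathers (r = 1/32) and second cousins through their mothers (r = 1/32).
r = 1/32 + 1/32 = 0.0625.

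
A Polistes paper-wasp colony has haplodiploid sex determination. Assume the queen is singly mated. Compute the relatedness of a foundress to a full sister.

0.75

Haplodiploid full sisters inherit their father's entire haploid genome identically (contributing 1/2) and on average half of their mother's contribution (1/2 · 1/2 = 1/4); r = 1/2 + 1/4 = 3/4.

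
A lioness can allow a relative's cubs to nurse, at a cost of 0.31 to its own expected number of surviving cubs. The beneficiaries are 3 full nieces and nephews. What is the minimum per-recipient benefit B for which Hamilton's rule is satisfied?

r to a full niece or nephew = 1/4 (full aunt/uncle↔niece/nephew: two paths of length 3 through the shared grandparent pair: r = 2·(1/2)^3 = 1/4).
Hamilton's rule with n recipients of equal r: n·r·B > C, so B > C/(n·r) = 0.31/(3·0.25) = 0.4133.

0.4133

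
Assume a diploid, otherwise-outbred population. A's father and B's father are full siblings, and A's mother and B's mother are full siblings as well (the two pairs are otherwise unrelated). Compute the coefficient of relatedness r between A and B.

0.25

Relatedness sums over independent paths through distinct common ancestors.
A and B are related in two ways: first cousins through their fathers (r = 1/8) and first cousins through their mothers (r = 1/8) — i.e. double first cousins.
r = 1/8 + 1/8 = 1/4 = 0.25.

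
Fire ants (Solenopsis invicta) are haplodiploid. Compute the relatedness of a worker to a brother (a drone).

0.25

Her haploid brother carries none of their father's genes and a random half of their mother's genome; that half matches the maternal half of her own genome with probability 1/2: r = 1/2 · 1/2 = 1/4.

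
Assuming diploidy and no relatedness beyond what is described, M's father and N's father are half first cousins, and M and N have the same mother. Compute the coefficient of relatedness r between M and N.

Wright's path rule: contributions from independent ancestry routes add.
M and N are related in two ways: half second cousins through their fathers (r = 1/64) and half-sibs through their shared mother (r = 1/4).
r = 1/64 + 1/4 = 17/64 = 0.265625.

0.265625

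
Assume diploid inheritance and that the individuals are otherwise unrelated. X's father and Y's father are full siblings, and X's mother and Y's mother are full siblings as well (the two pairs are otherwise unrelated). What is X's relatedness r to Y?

0.25

Independent pedigree routes through distinct common ancestors add.
X and Y are related in two ways: first cousins through their fathers (r = 1/8) and first cousins through their mothers (r = 1/8) — i.e. double first cousins.
r = 1/8 + 1/8 = 1/4 = 0.25.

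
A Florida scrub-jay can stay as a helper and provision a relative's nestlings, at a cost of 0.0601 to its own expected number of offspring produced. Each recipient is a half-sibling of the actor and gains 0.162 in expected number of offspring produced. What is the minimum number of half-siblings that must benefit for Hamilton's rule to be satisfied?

r to a half-sibling = 1/4 (half-sibs share one parent — one path of length 2: r = (1/2)^2 = 1/4).
Hamilton's rule: n·r·B > C  ⇒  n > C/(r·B) = 0.0601/(0.25·0.162) = 1.484.
The smallest integer exceeding 1.484 is 2.

2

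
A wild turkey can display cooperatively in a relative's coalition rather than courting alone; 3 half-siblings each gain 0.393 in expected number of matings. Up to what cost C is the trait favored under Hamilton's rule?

r to a half-sibling = 1/4 (half-sibs share one parent — one path of length 2: r = (1/2)^2 = 1/4).
Hamilton's rule: n·r·B > C, so the trait is favored while C < n·r·B = 3·0.25·0.393 = 0.29475.

0.29475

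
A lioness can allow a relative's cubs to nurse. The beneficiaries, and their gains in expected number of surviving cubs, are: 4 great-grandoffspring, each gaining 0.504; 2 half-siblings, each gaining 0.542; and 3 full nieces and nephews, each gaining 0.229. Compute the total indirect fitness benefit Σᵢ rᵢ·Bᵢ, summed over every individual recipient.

0.69475

r to a great-grandoffspring = 0.125 (three parent–offspring links: r = (1/2)^3 = 1/8).
r to a half-sibling = 0.25 (half-sibs share one parent — one path of length 2: r = (1/2)^2 = 1/4).
r to a full niece or nephew = 0.25 (full aunt/uncle↔niece/nephew: two paths of length 3 through the shared grandparent pair: r = 2·(1/2)^3 = 1/4).
Summing one r·B term per recipient: 4·0.125·0.504 + 2·0.25·0.542 + 3·0.25·0.229 = 0.69475.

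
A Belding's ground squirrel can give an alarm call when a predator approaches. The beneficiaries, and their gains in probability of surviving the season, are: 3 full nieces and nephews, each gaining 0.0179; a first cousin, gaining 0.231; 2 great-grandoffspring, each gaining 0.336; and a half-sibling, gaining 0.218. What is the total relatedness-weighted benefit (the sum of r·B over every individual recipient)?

0.1808

r to a full niece or nephew = 0.25 (full aunt/uncle↔niece/nephew: two paths of length 3 through the shared grandparent pair: r = 2·(1/2)^3 = 1/4).
r to a first cousin = 0.125 (first cousins share one grandparent pair — two paths of length 4: r = 2·(1/2)^4 = 1/8).
r to a great-grandoffspring = 0.125 (three parent–offspring links: r = (1/2)^3 = 1/8).
r to a half-sibling = 1/4 (half-sibs share one parent — one path of length 2: r = (1/2)^2 = 1/4).
Summing one r·B term per recipient: 3·0.25·0.0179 + 1·0.125·0.231 + 2·0.125·0.336 + 1·0.25·0.218 = 0.1808.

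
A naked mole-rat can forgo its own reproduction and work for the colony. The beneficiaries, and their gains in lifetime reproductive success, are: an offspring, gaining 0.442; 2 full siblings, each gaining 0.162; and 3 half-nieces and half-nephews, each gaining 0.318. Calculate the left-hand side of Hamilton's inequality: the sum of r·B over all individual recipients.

r to an offspring = 1/2 (one parent–offspring link: r = (1/2)^1 = 1/2).
r to a full sibling = 0.5 (full sibs share both parents — two paths of length 2: r = 2·(1/2)^2 = 1/2).
r to a half-niece or half-nephew = 1/8 (half-aunt/uncle↔niece/nephew: one path of length 3: r = (1/2)^3 = 1/8).
Summing one r·B term per recipient: 1·0.5·0.442 + 2·0.5·0.162 + 3·0.125·0.318 = 0.50225.

0.50225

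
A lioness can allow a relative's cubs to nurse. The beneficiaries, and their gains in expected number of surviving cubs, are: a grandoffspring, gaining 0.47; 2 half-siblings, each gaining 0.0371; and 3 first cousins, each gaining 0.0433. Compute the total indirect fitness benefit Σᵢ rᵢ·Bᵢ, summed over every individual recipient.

0.1522875

r to a grandoffspring = 1/4 (two parent–offspring links: r = (1/2)^2 = 1/4).
r to a half-sibling = 0.25 (half-sibs share one parent — one path of length 2: r = (1/2)^2 = 1/4).
r to a first cousin = 1/8 (first cousins share one grandparent pair — two paths of length 4: r = 2·(1/2)^4 = 1/8).
Summing one r·B term per recipient: 1·0.25·0.47 + 2·0.25·0.0371 + 3·0.125·0.0433 = 0.1522875.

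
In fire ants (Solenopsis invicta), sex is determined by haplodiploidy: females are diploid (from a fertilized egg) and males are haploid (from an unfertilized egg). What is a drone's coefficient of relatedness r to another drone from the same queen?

0.5

Haploid brothers each carry a random half of the queen's diploid genome, so on average they share half: r = 1/2.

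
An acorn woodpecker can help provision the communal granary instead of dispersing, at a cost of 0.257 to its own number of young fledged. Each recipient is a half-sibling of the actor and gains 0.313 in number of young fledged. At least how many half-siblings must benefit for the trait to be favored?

r to a half-sibling = 1/4 (half-sibs share one parent — one path of length 2: r = (1/2)^2 = 1/4).
Hamilton's rule: n·r·B > C  ⇒  n > C/(r·B) = 0.257/(0.25·0.313) = 3.284.
The smallest integer exceeding 3.284 is 4.

4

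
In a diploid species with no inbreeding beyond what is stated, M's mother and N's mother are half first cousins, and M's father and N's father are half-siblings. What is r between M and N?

0.078125

Independent pedigree routes through distinct common ancestors add.
M and N are related in two ways: half second cousins through their mothers (r = 1/64) and half first cousins through their fathers (r = 1/16).
r = 1/64 + 1/16 = 0.078125.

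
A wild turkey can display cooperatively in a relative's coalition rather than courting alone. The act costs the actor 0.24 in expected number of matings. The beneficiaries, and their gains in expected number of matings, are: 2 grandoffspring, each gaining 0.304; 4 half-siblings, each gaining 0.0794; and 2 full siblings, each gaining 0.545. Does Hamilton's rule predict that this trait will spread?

Yes

Hamilton's rule: the trait is favored when the sum of r·B over every recipient exceeds the actor's cost C.
r to a grandoffspring = 1/4 (two parent–offspring links: r = (1/2)^2 = 1/4).
r to a half-sibling = 0.25 (half-sibs share one parent — one path of length 2: r = (1/2)^2 = 1/4).
r to a full sibling = 0.5 (full sibs share both parents — two paths of length 2: r = 2·(1/2)^2 = 1/2).
Summing one r·B term per recipient: 2·0.25·0.304 + 4·0.25·0.0794 + 2·0.5·0.545 = 0.7764.
0.7764 > 0.24: the indirect benefit exceeds the cost.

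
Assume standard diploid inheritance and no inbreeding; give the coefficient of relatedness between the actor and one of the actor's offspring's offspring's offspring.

0.125

Each parent–offspring link contributes a factor of 1/2, and independent paths through distinct common ancestors add.
Three parent–offspring links: r = (1/2)^3 = 1/8.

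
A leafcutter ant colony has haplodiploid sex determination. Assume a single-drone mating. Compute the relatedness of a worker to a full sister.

Haplodiploid full sisters inherit their father's entire haploid genome identically (contributing 1/2) and on average half of their mother's contribution (1/2 · 1/2 = 1/4); r = 1/2 + 1/4 = 3/4.

0.75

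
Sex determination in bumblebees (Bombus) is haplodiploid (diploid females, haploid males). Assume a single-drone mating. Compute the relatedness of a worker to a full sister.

Haplodiploid full sisters inherit their father's entire haploid genome identically (contributing 1/2) and on average half of their mother's contribution (1/2 · 1/2 = 1/4); r = 1/2 + 1/4 = 3/4.

0.75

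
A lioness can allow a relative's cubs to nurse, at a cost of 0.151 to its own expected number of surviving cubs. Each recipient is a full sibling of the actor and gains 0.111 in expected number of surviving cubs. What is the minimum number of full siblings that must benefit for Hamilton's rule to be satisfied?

r to a full sibling = 1/2 (full sibs share both parents — two paths of length 2: r = 2·(1/2)^2 = 1/2).
Hamilton's rule: n·r·B > C  ⇒  n > C/(r·B) = 0.151/(0.5·0.111) = 2.721.
The smallest integer exceeding 2.721 is 3.

3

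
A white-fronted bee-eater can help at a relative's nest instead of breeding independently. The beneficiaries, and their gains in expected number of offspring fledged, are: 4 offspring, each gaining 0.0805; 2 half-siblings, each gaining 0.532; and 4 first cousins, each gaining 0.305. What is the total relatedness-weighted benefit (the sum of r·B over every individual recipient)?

r to an offspring = 1/2 (one parent–offspring link: r = (1/2)^1 = 1/2).
r to a half-sibling = 1/4 (half-sibs share one parent — one path of length 2: r = (1/2)^2 = 1/4).
r to a first cousin = 0.125 (first cousins share one grandparent pair — two paths of length 4: r = 2·(1/2)^4 = 1/8).
Summing one r·B term per recipient: 4·0.5·0.0805 + 2·0.25·0.532 + 4·0.125·0.305 = 0.5795.

0.5795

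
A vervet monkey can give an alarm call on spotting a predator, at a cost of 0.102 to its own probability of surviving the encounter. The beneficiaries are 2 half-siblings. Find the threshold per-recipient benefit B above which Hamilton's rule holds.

r to a half-sibling = 1/4 (half-sibs share one parent — one path of length 2: r = (1/2)^2 = 1/4).
Hamilton's rule with n recipients of equal r: n·r·B > C, so B > C/(n·r) = 0.102/(2·0.25) = 0.204.

0.204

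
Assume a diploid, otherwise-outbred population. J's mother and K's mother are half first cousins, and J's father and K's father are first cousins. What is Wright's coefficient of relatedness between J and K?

Relatedness sums over independent paths through distinct common ancestors.
J and K are related in two ways: half second cousins through their mothers (r = 1/64) and second cousins through their fathers (r = 1/32).
r = 1/64 + 1/32 = 0.046875.

0.046875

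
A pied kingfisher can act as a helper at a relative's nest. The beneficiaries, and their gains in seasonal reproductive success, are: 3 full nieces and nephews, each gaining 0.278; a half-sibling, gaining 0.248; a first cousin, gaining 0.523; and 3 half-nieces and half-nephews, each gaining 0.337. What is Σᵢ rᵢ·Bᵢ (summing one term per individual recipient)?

r to a full niece or nephew = 1/4 (full aunt/uncle↔niece/nephew: two paths of length 3 through the shared grandparent pair: r = 2·(1/2)^3 = 1/4).
r to a half-sibling = 0.25 (half-sibs share one parent — one path of length 2: r = (1/2)^2 = 1/4).
r to a first cousin = 0.125 (first cousins share one grandparent pair — two paths of length 4: r = 2·(1/2)^4 = 1/8).
r to a half-niece or half-nephew = 0.125 (half-aunt/uncle↔niece/nephew: one path of length 3: r = (1/2)^3 = 1/8).
Summing one r·B term per recipient: 3·0.25·0.278 + 1·0.25·0.248 + 1·0.125·0.523 + 3·0.125·0.337 = 0.46225.

0.46225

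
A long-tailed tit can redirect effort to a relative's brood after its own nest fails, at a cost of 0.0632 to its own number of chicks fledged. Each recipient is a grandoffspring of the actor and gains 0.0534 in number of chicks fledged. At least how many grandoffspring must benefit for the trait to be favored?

r to a grandoffspring = 1/4 (two parent–offspring links: r = (1/2)^2 = 1/4).
Hamilton's rule: n·r·B > C  ⇒  n > C/(r·B) = 0.0632/(0.25·0.0534) = 4.734.
The smallest integer exceeding 4.734 is 5.

5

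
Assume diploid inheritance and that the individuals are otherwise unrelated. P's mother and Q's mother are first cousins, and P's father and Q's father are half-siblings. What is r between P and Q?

Independent pedigree routes through distinct common ancestors add.
P and Q are related in two ways: second cousins through their mothers (r = 1/32) and half first cousins through their fathers (r = 1/16).
r = 1/32 + 1/16 = 0.09375.

0.09375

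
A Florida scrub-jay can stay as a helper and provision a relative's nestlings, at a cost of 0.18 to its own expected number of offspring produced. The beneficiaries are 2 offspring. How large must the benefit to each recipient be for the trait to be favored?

0.18

r to an offspring = 1/2 (one parent–offspring link: r = (1/2)^1 = 1/2).
Hamilton's rule with n recipients of equal r: n·r·B > C, so B > C/(n·r) = 0.18/(2·0.5) = 0.18.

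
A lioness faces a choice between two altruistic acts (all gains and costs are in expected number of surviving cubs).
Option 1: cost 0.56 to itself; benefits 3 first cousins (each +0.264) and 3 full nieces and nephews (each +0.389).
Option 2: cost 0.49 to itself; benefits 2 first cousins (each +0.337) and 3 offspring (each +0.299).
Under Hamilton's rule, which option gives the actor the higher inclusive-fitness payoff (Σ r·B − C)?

Option 1: r to a first cousin = 0.125.
Option 1: r to a full niece or nephew = 0.25.
Option 1: Σ r·B − C = (3·0.125·0.264 + 3·0.25·0.389) − 0.56 = -0.16925.
Option 2: r to a first cousin = 0.125.
Option 2: r to an offspring = 0.5.
Option 2: Σ r·B − C = (2·0.125·0.337 + 3·0.5·0.299) − 0.49 = 0.04275.
Option 2 has the higher net inclusive-fitness payoff.

Option 2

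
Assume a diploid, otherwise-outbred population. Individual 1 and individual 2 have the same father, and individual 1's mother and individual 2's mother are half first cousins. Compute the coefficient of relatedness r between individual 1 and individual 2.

0.265625

Independent pedigree routes through distinct common ancestors add.
Individual 1 and individual 2 are related in two ways: half-sibs through their shared father (r = 1/4) and half second cousins through their mothers (r = 1/64).
r = 1/4 + 1/64 = 17/64 = 0.265625.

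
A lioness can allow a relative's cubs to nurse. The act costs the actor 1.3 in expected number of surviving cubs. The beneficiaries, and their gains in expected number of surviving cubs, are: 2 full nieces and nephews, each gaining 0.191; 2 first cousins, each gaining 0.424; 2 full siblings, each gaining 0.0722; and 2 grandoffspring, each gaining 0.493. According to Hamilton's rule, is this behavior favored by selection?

No

Hamilton's rule: the trait is favored when the sum of r·B over every recipient exceeds the actor's cost C.
r to a full niece or nephew = 1/4 (full aunt/uncle↔niece/nephew: two paths of length 3 through the shared grandparent pair: r = 2·(1/2)^3 = 1/4).
r to a first cousin = 1/8 (first cousins share one grandparent pair — two paths of length 4: r = 2·(1/2)^4 = 1/8).
r to a full sibling = 0.5 (full sibs share both parents — two paths of length 2: r = 2·(1/2)^2 = 1/2).
r to a grandoffspring = 1/4 (two parent–offspring links: r = (1/2)^2 = 1/4).
Summing one r·B term per recipient: 2·0.25·0.191 + 2·0.125·0.424 + 2·0.5·0.0722 + 2·0.25·0.493 = 0.5202.
0.5202 < 1.3: the indirect benefit is less than the cost.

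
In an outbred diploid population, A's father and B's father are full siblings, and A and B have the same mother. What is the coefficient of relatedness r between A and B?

0.375

Independent pedigree routes through distinct common ancestors add.
A and B are related in two ways: first cousins through their fathers (r = 1/8) and half-sibs through their shared mother (r = 1/4).
r = 1/8 + 1/4 = 0.375.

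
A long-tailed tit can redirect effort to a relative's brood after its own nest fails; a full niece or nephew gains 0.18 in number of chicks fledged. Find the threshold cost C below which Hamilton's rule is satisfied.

r to a full niece or nephew = 1/4 (full aunt/uncle↔niece/nephew: two paths of length 3 through the shared grandparent pair: r = 2·(1/2)^3 = 1/4).
Hamilton's rule: n·r·B > C, so the trait is favored while C < n·r·B = 1·0.25·0.18 = 0.045.

0.045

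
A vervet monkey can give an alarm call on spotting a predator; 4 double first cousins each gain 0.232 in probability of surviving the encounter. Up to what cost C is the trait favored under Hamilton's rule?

0.232

r to a double first cousin = 1/4 (double first cousins share both grandparent pairs — four paths of length 4: r = 4·(1/2)^4 = 1/4).
Hamilton's rule: n·r·B > C, so the trait is favored while C < n·r·B = 4·0.25·0.232 = 0.232.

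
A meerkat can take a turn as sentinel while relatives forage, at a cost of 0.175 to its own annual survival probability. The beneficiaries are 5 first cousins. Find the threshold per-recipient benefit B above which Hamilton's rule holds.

0.28

r to a first cousin = 1/8 (first cousins share one grandparent pair — two paths of length 4: r = 2·(1/2)^4 = 1/8).
Hamilton's rule with n recipients of equal r: n·r·B > C, so B > C/(n·r) = 0.175/(5·0.125) = 0.28.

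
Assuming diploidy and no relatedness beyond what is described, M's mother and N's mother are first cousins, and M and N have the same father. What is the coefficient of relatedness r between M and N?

0.28125

Wright's path rule: contributions from independent ancestry routes add.
M and N are related in two ways: second cousins through their mothers (r = 1/32) and half-sibs through their shared father (r = 1/4).
r = 1/32 + 1/4 = 9/32 = 0.28125.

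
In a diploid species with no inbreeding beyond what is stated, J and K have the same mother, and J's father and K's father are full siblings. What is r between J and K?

Wright's path rule: contributions from independent ancestry routes add.
J and K are related in two ways: half-sibs through their shared mother (r = 1/4) and first cousins through their fathers (r = 1/8).
r = 1/4 + 1/8 = 0.375.

0.375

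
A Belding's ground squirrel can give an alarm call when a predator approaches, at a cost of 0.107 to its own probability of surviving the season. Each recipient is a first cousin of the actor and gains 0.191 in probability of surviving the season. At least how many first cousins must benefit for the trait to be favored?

5

r to a first cousin = 1/8 (first cousins share one grandparent pair — two paths of length 4: r = 2·(1/2)^4 = 1/8).
Hamilton's rule: n·r·B > C  ⇒  n > C/(r·B) = 0.107/(0.125·0.191) = 4.482.
The smallest integer exceeding 4.482 is 5.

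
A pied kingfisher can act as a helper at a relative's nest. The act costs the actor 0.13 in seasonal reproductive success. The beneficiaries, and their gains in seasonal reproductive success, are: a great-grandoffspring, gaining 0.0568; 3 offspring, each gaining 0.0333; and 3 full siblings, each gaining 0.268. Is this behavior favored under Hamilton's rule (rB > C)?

Hamilton's rule: the trait is favored when the sum of r·B over every recipient exceeds the actor's cost C.
r to a great-grandoffspring = 0.125 (three parent–offspring links: r = (1/2)^3 = 1/8).
r to an offspring = 1/2 (one parent–offspring link: r = (1/2)^1 = 1/2).
r to a full sibling = 1/2 (full sibs share both parents — two paths of length 2: r = 2·(1/2)^2 = 1/2).
Summing one r·B term per recipient: 1·0.125·0.0568 + 3·0.5·0.0333 + 3·0.5·0.268 = 0.45905.
0.45905 > 0.13: the indirect benefit exceeds the cost.

Yes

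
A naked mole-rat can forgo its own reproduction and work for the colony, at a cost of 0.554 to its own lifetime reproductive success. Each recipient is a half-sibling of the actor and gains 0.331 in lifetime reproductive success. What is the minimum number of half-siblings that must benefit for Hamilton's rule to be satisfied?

7

r to a half-sibling = 0.25 (half-sibs share one parent — one path of length 2: r = (1/2)^2 = 1/4).
Hamilton's rule: n·r·B > C  ⇒  n > C/(r·B) = 0.554/(0.25·0.331) = 6.695.
The smallest integer exceeding 6.695 is 7.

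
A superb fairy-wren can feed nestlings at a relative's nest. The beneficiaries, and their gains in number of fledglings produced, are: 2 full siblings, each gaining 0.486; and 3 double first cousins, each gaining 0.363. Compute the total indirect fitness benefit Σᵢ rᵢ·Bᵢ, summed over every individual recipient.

0.75825

r to a full sibling = 1/2 (full sibs share both parents — two paths of length 2: r = 2·(1/2)^2 = 1/2).
r to a double first cousin = 1/4 (double first cousins share both grandparent pairs — four paths of length 4: r = 4·(1/2)^4 = 1/4).
Summing one r·B term per recipient: 2·0.5·0.486 + 3·0.25·0.363 = 0.75825.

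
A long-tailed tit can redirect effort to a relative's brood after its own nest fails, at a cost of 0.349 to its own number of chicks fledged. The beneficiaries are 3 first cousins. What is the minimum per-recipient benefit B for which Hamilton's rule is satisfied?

0.9307

r to a first cousin = 1/8 (first cousins share one grandparent pair — two paths of length 4: r = 2·(1/2)^4 = 1/8).
Hamilton's rule with n recipients of equal r: n·r·B > C, so B > C/(n·r) = 0.349/(3·0.125) = 0.9307.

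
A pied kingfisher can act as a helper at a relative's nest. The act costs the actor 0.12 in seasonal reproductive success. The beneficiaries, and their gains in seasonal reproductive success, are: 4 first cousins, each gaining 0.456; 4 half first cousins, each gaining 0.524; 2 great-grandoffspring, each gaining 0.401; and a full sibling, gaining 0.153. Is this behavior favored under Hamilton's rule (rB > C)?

Yes

Hamilton's rule: the trait is favored when the sum of r·B over every recipient exceeds the actor's cost C.
r to a first cousin = 0.125 (first cousins share one grandparent pair — two paths of length 4: r = 2·(1/2)^4 = 1/8).
r to a half first cousin = 1/16 (half first cousins share one grandparent — one path of length 4: r = (1/2)^4 = 1/16).
r to a great-grandoffspring = 0.125 (three parent–offspring links: r = (1/2)^3 = 1/8).
r to a full sibling = 0.5 (full sibs share both parents — two paths of length 2: r = 2·(1/2)^2 = 1/2).
Summing one r·B term per recipient: 4·0.125·0.456 + 4·0.0625·0.524 + 2·0.125·0.401 + 1·0.5·0.153 = 0.53575.
0.53575 > 0.12: the indirect benefit exceeds the cost.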